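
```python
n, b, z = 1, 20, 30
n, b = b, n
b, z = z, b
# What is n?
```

Answer: 20

Derivation:
Trace (tracking n):
n, b, z = (1, 20, 30)  # -> n = 1, b = 20, z = 30
n, b = (b, n)  # -> n = 20, b = 1
b, z = (z, b)  # -> b = 30, z = 1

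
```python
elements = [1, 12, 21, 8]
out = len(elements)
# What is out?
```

Answer: 4

Derivation:
Trace (tracking out):
elements = [1, 12, 21, 8]  # -> elements = [1, 12, 21, 8]
out = len(elements)  # -> out = 4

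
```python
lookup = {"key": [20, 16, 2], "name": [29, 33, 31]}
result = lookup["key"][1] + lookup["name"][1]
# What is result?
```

Answer: 49

Derivation:
Trace (tracking result):
lookup = {'key': [20, 16, 2], 'name': [29, 33, 31]}  # -> lookup = {'key': [20, 16, 2], 'name': [29, 33, 31]}
result = lookup['key'][1] + lookup['name'][1]  # -> result = 49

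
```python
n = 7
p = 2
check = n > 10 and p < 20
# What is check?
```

Trace (tracking check):
n = 7  # -> n = 7
p = 2  # -> p = 2
check = n > 10 and p < 20  # -> check = False

Answer: False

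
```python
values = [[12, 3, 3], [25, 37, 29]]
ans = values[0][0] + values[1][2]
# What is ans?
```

Trace (tracking ans):
values = [[12, 3, 3], [25, 37, 29]]  # -> values = [[12, 3, 3], [25, 37, 29]]
ans = values[0][0] + values[1][2]  # -> ans = 41

Answer: 41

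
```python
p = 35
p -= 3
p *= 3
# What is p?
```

Trace (tracking p):
p = 35  # -> p = 35
p -= 3  # -> p = 32
p *= 3  # -> p = 96

Answer: 96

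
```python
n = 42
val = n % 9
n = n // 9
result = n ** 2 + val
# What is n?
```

Answer: 4

Derivation:
Trace (tracking n):
n = 42  # -> n = 42
val = n % 9  # -> val = 6
n = n // 9  # -> n = 4
result = n ** 2 + val  # -> result = 22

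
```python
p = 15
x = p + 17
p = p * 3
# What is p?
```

Answer: 45

Derivation:
Trace (tracking p):
p = 15  # -> p = 15
x = p + 17  # -> x = 32
p = p * 3  # -> p = 45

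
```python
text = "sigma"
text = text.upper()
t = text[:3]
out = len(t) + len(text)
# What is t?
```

Answer: 'SIG'

Derivation:
Trace (tracking t):
text = 'sigma'  # -> text = 'sigma'
text = text.upper()  # -> text = 'SIGMA'
t = text[:3]  # -> t = 'SIG'
out = len(t) + len(text)  # -> out = 8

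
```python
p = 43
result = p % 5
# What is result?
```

Answer: 3

Derivation:
Trace (tracking result):
p = 43  # -> p = 43
result = p % 5  # -> result = 3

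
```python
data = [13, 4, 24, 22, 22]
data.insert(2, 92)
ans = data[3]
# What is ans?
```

Trace (tracking ans):
data = [13, 4, 24, 22, 22]  # -> data = [13, 4, 24, 22, 22]
data.insert(2, 92)  # -> data = [13, 4, 92, 24, 22, 22]
ans = data[3]  # -> ans = 24

Answer: 24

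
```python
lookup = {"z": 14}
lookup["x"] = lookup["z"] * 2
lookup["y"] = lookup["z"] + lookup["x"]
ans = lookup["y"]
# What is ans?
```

Answer: 42

Derivation:
Trace (tracking ans):
lookup = {'z': 14}  # -> lookup = {'z': 14}
lookup['x'] = lookup['z'] * 2  # -> lookup = {'z': 14, 'x': 28}
lookup['y'] = lookup['z'] + lookup['x']  # -> lookup = {'z': 14, 'x': 28, 'y': 42}
ans = lookup['y']  # -> ans = 42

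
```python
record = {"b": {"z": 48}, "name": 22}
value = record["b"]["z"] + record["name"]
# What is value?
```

Trace (tracking value):
record = {'b': {'z': 48}, 'name': 22}  # -> record = {'b': {'z': 48}, 'name': 22}
value = record['b']['z'] + record['name']  # -> value = 70

Answer: 70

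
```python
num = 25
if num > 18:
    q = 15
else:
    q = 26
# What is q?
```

Trace (tracking q):
num = 25  # -> num = 25
if num > 18:  # condition is True
    q = 15  # -> q = 15

Answer: 15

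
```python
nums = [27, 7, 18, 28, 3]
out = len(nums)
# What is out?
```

Trace (tracking out):
nums = [27, 7, 18, 28, 3]  # -> nums = [27, 7, 18, 28, 3]
out = len(nums)  # -> out = 5

Answer: 5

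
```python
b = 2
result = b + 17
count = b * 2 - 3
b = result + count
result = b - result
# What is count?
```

Answer: 1

Derivation:
Trace (tracking count):
b = 2  # -> b = 2
result = b + 17  # -> result = 19
count = b * 2 - 3  # -> count = 1
b = result + count  # -> b = 20
result = b - result  # -> result = 1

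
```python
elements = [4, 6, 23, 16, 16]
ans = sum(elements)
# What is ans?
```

Answer: 65

Derivation:
Trace (tracking ans):
elements = [4, 6, 23, 16, 16]  # -> elements = [4, 6, 23, 16, 16]
ans = sum(elements)  # -> ans = 65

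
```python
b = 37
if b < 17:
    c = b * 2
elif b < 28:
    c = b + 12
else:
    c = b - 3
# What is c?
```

Answer: 34

Derivation:
Trace (tracking c):
b = 37  # -> b = 37
if b < 17:  # condition is False
elif b < 28:  # condition is False
else:
    c = b - 3  # -> c = 34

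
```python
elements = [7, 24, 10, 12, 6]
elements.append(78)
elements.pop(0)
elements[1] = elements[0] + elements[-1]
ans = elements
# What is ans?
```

Answer: [24, 102, 12, 6, 78]

Derivation:
Trace (tracking ans):
elements = [7, 24, 10, 12, 6]  # -> elements = [7, 24, 10, 12, 6]
elements.append(78)  # -> elements = [7, 24, 10, 12, 6, 78]
elements.pop(0)  # -> elements = [24, 10, 12, 6, 78]
elements[1] = elements[0] + elements[-1]  # -> elements = [24, 102, 12, 6, 78]
ans = elements  # -> ans = [24, 102, 12, 6, 78]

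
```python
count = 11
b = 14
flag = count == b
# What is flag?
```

Trace (tracking flag):
count = 11  # -> count = 11
b = 14  # -> b = 14
flag = count == b  # -> flag = False

Answer: False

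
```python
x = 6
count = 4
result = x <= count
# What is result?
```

Trace (tracking result):
x = 6  # -> x = 6
count = 4  # -> count = 4
result = x <= count  # -> result = False

Answer: False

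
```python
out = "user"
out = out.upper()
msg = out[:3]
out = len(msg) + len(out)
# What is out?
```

Trace (tracking out):
out = 'user'  # -> out = 'user'
out = out.upper()  # -> out = 'USER'
msg = out[:3]  # -> msg = 'USE'
out = len(msg) + len(out)  # -> out = 7

Answer: 7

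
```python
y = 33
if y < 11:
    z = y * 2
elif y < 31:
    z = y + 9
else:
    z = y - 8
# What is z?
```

Answer: 25

Derivation:
Trace (tracking z):
y = 33  # -> y = 33
if y < 11:  # condition is False
elif y < 31:  # condition is False
else:
    z = y - 8  # -> z = 25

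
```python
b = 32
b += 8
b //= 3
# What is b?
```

Answer: 13

Derivation:
Trace (tracking b):
b = 32  # -> b = 32
b += 8  # -> b = 40
b //= 3  # -> b = 13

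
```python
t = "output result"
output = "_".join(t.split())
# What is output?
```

Answer: 'output_result'

Derivation:
Trace (tracking output):
t = 'output result'  # -> t = 'output result'
output = '_'.join(t.split())  # -> output = 'output_result'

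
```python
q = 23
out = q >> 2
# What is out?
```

Answer: 5

Derivation:
Trace (tracking out):
q = 23  # -> q = 23
out = q >> 2  # -> out = 5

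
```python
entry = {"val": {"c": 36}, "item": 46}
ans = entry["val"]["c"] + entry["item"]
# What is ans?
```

Answer: 82

Derivation:
Trace (tracking ans):
entry = {'val': {'c': 36}, 'item': 46}  # -> entry = {'val': {'c': 36}, 'item': 46}
ans = entry['val']['c'] + entry['item']  # -> ans = 82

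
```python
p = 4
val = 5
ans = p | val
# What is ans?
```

Trace (tracking ans):
p = 4  # -> p = 4
val = 5  # -> val = 5
ans = p | val  # -> ans = 5

Answer: 5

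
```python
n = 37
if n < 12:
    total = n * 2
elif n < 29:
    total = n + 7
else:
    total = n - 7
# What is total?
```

Answer: 30

Derivation:
Trace (tracking total):
n = 37  # -> n = 37
if n < 12:  # condition is False
elif n < 29:  # condition is False
else:
    total = n - 7  # -> total = 30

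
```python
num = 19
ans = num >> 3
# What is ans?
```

Trace (tracking ans):
num = 19  # -> num = 19
ans = num >> 3  # -> ans = 2

Answer: 2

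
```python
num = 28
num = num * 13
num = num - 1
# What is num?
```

Answer: 363

Derivation:
Trace (tracking num):
num = 28  # -> num = 28
num = num * 13  # -> num = 364
num = num - 1  # -> num = 363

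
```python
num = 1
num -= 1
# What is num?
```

Answer: 0

Derivation:
Trace (tracking num):
num = 1  # -> num = 1
num -= 1  # -> num = 0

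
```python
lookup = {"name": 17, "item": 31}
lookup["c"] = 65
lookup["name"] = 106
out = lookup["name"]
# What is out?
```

Answer: 106

Derivation:
Trace (tracking out):
lookup = {'name': 17, 'item': 31}  # -> lookup = {'name': 17, 'item': 31}
lookup['c'] = 65  # -> lookup = {'name': 17, 'item': 31, 'c': 65}
lookup['name'] = 106  # -> lookup = {'name': 106, 'item': 31, 'c': 65}
out = lookup['name']  # -> out = 106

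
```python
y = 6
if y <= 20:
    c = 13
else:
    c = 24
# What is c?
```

Trace (tracking c):
y = 6  # -> y = 6
if y <= 20:  # condition is True
    c = 13  # -> c = 13

Answer: 13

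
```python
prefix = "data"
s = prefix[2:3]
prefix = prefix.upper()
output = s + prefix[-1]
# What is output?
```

Trace (tracking output):
prefix = 'data'  # -> prefix = 'data'
s = prefix[2:3]  # -> s = 't'
prefix = prefix.upper()  # -> prefix = 'DATA'
output = s + prefix[-1]  # -> output = 'tA'

Answer: 'tA'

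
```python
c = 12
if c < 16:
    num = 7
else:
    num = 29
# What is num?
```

Trace (tracking num):
c = 12  # -> c = 12
if c < 16:  # condition is True
    num = 7  # -> num = 7

Answer: 7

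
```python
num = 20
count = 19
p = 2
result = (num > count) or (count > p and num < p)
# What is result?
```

Trace (tracking result):
num = 20  # -> num = 20
count = 19  # -> count = 19
p = 2  # -> p = 2
result = num > count or (count > p and num < p)  # -> result = True

Answer: True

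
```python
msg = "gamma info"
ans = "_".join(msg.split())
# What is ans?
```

Trace (tracking ans):
msg = 'gamma info'  # -> msg = 'gamma info'
ans = '_'.join(msg.split())  # -> ans = 'gamma_info'

Answer: 'gamma_info'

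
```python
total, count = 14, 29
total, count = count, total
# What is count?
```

Trace (tracking count):
total, count = (14, 29)  # -> total = 14, count = 29
total, count = (count, total)  # -> total = 29, count = 14

Answer: 14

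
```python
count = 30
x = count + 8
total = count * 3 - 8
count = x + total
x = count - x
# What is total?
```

Answer: 82

Derivation:
Trace (tracking total):
count = 30  # -> count = 30
x = count + 8  # -> x = 38
total = count * 3 - 8  # -> total = 82
count = x + total  # -> count = 120
x = count - x  # -> x = 82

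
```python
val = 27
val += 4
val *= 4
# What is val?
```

Answer: 124

Derivation:
Trace (tracking val):
val = 27  # -> val = 27
val += 4  # -> val = 31
val *= 4  # -> val = 124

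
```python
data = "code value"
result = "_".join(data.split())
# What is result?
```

Answer: 'code_value'

Derivation:
Trace (tracking result):
data = 'code value'  # -> data = 'code value'
result = '_'.join(data.split())  # -> result = 'code_value'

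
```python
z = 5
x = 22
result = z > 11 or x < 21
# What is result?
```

Answer: False

Derivation:
Trace (tracking result):
z = 5  # -> z = 5
x = 22  # -> x = 22
result = z > 11 or x < 21  # -> result = False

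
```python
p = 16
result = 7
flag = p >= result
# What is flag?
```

Trace (tracking flag):
p = 16  # -> p = 16
result = 7  # -> result = 7
flag = p >= result  # -> flag = True

Answer: True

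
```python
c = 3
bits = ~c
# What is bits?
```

Trace (tracking bits):
c = 3  # -> c = 3
bits = ~c  # -> bits = -4

Answer: -4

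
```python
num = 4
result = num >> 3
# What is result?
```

Answer: 0

Derivation:
Trace (tracking result):
num = 4  # -> num = 4
result = num >> 3  # -> result = 0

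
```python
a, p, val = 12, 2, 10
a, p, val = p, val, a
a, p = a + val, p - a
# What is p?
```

Answer: 8

Derivation:
Trace (tracking p):
a, p, val = (12, 2, 10)  # -> a = 12, p = 2, val = 10
a, p, val = (p, val, a)  # -> a = 2, p = 10, val = 12
a, p = (a + val, p - a)  # -> a = 14, p = 8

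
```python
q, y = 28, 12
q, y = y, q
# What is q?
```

Answer: 12

Derivation:
Trace (tracking q):
q, y = (28, 12)  # -> q = 28, y = 12
q, y = (y, q)  # -> q = 12, y = 28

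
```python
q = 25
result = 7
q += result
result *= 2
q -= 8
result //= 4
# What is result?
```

Answer: 3

Derivation:
Trace (tracking result):
q = 25  # -> q = 25
result = 7  # -> result = 7
q += result  # -> q = 32
result *= 2  # -> result = 14
q -= 8  # -> q = 24
result //= 4  # -> result = 3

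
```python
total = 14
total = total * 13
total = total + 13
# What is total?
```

Trace (tracking total):
total = 14  # -> total = 14
total = total * 13  # -> total = 182
total = total + 13  # -> total = 195

Answer: 195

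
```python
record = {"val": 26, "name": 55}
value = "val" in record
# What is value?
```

Trace (tracking value):
record = {'val': 26, 'name': 55}  # -> record = {'val': 26, 'name': 55}
value = 'val' in record  # -> value = True

Answer: True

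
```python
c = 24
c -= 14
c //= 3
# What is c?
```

Answer: 3

Derivation:
Trace (tracking c):
c = 24  # -> c = 24
c -= 14  # -> c = 10
c //= 3  # -> c = 3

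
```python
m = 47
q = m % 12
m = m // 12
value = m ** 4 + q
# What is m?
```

Trace (tracking m):
m = 47  # -> m = 47
q = m % 12  # -> q = 11
m = m // 12  # -> m = 3
value = m ** 4 + q  # -> value = 92

Answer: 3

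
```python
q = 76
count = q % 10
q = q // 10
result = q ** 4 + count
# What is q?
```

Answer: 7

Derivation:
Trace (tracking q):
q = 76  # -> q = 76
count = q % 10  # -> count = 6
q = q // 10  # -> q = 7
result = q ** 4 + count  # -> result = 2407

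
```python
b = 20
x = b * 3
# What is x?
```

Answer: 60

Derivation:
Trace (tracking x):
b = 20  # -> b = 20
x = b * 3  # -> x = 60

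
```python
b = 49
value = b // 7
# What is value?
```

Answer: 7

Derivation:
Trace (tracking value):
b = 49  # -> b = 49
value = b // 7  # -> value = 7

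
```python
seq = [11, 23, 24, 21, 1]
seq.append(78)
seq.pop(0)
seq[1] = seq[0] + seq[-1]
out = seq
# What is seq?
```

Trace (tracking seq):
seq = [11, 23, 24, 21, 1]  # -> seq = [11, 23, 24, 21, 1]
seq.append(78)  # -> seq = [11, 23, 24, 21, 1, 78]
seq.pop(0)  # -> seq = [23, 24, 21, 1, 78]
seq[1] = seq[0] + seq[-1]  # -> seq = [23, 101, 21, 1, 78]
out = seq  # -> out = [23, 101, 21, 1, 78]

Answer: [23, 101, 21, 1, 78]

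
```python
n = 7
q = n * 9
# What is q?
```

Trace (tracking q):
n = 7  # -> n = 7
q = n * 9  # -> q = 63

Answer: 63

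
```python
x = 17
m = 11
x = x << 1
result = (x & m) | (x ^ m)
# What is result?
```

Answer: 43

Derivation:
Trace (tracking result):
x = 17  # -> x = 17
m = 11  # -> m = 11
x = x << 1  # -> x = 34
result = x & m | x ^ m  # -> result = 43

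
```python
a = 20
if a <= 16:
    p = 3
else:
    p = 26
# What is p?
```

Trace (tracking p):
a = 20  # -> a = 20
if a <= 16:  # condition is False
else:
    p = 26  # -> p = 26

Answer: 26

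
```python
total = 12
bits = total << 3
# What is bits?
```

Trace (tracking bits):
total = 12  # -> total = 12
bits = total << 3  # -> bits = 96

Answer: 96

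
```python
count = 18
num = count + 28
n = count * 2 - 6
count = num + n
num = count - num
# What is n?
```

Answer: 30

Derivation:
Trace (tracking n):
count = 18  # -> count = 18
num = count + 28  # -> num = 46
n = count * 2 - 6  # -> n = 30
count = num + n  # -> count = 76
num = count - num  # -> num = 30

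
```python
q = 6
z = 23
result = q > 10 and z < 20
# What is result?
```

Answer: False

Derivation:
Trace (tracking result):
q = 6  # -> q = 6
z = 23  # -> z = 23
result = q > 10 and z < 20  # -> result = False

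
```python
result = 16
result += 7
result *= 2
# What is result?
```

Answer: 46

Derivation:
Trace (tracking result):
result = 16  # -> result = 16
result += 7  # -> result = 23
result *= 2  # -> result = 46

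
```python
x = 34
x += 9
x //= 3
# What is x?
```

Answer: 14

Derivation:
Trace (tracking x):
x = 34  # -> x = 34
x += 9  # -> x = 43
x //= 3  # -> x = 14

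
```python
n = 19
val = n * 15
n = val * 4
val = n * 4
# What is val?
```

Answer: 4560

Derivation:
Trace (tracking val):
n = 19  # -> n = 19
val = n * 15  # -> val = 285
n = val * 4  # -> n = 1140
val = n * 4  # -> val = 4560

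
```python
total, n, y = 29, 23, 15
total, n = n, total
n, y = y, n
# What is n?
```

Answer: 15

Derivation:
Trace (tracking n):
total, n, y = (29, 23, 15)  # -> total = 29, n = 23, y = 15
total, n = (n, total)  # -> total = 23, n = 29
n, y = (y, n)  # -> n = 15, y = 29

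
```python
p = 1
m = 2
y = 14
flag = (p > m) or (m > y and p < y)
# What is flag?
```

Answer: False

Derivation:
Trace (tracking flag):
p = 1  # -> p = 1
m = 2  # -> m = 2
y = 14  # -> y = 14
flag = p > m or (m > y and p < y)  # -> flag = False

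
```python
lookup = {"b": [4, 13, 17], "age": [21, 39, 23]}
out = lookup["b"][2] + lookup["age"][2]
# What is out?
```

Trace (tracking out):
lookup = {'b': [4, 13, 17], 'age': [21, 39, 23]}  # -> lookup = {'b': [4, 13, 17], 'age': [21, 39, 23]}
out = lookup['b'][2] + lookup['age'][2]  # -> out = 40

Answer: 40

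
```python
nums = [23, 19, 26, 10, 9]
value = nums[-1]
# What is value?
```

Trace (tracking value):
nums = [23, 19, 26, 10, 9]  # -> nums = [23, 19, 26, 10, 9]
value = nums[-1]  # -> value = 9

Answer: 9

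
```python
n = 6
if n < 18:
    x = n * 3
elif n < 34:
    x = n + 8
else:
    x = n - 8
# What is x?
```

Answer: 18

Derivation:
Trace (tracking x):
n = 6  # -> n = 6
if n < 18:  # condition is True
    x = n * 3  # -> x = 18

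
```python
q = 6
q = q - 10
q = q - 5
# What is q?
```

Answer: -9

Derivation:
Trace (tracking q):
q = 6  # -> q = 6
q = q - 10  # -> q = -4
q = q - 5  # -> q = -9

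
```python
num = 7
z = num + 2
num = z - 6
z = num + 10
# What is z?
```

Answer: 13

Derivation:
Trace (tracking z):
num = 7  # -> num = 7
z = num + 2  # -> z = 9
num = z - 6  # -> num = 3
z = num + 10  # -> z = 13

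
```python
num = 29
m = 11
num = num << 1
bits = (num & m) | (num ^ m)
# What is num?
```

Answer: 58

Derivation:
Trace (tracking num):
num = 29  # -> num = 29
m = 11  # -> m = 11
num = num << 1  # -> num = 58
bits = num & m | num ^ m  # -> bits = 59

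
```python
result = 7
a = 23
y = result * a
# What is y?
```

Answer: 161

Derivation:
Trace (tracking y):
result = 7  # -> result = 7
a = 23  # -> a = 23
y = result * a  # -> y = 161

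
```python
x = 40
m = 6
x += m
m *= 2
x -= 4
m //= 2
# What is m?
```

Answer: 6

Derivation:
Trace (tracking m):
x = 40  # -> x = 40
m = 6  # -> m = 6
x += m  # -> x = 46
m *= 2  # -> m = 12
x -= 4  # -> x = 42
m //= 2  # -> m = 6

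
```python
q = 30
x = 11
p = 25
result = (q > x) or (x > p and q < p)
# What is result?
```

Trace (tracking result):
q = 30  # -> q = 30
x = 11  # -> x = 11
p = 25  # -> p = 25
result = q > x or (x > p and q < p)  # -> result = True

Answer: True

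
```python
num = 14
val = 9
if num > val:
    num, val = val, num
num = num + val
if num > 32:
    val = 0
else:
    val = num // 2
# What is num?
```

Answer: 23

Derivation:
Trace (tracking num):
num = 14  # -> num = 14
val = 9  # -> val = 9
if num > val:  # condition is True
    num, val = (val, num)  # -> num = 9, val = 14
num = num + val  # -> num = 23
if num > 32:  # condition is False
else:
    val = num // 2  # -> val = 11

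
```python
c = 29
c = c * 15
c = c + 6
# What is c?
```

Answer: 441

Derivation:
Trace (tracking c):
c = 29  # -> c = 29
c = c * 15  # -> c = 435
c = c + 6  # -> c = 441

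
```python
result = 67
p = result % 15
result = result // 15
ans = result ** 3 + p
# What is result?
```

Answer: 4

Derivation:
Trace (tracking result):
result = 67  # -> result = 67
p = result % 15  # -> p = 7
result = result // 15  # -> result = 4
ans = result ** 3 + p  # -> ans = 71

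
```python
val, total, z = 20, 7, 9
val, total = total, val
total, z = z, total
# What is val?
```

Trace (tracking val):
val, total, z = (20, 7, 9)  # -> val = 20, total = 7, z = 9
val, total = (total, val)  # -> val = 7, total = 20
total, z = (z, total)  # -> total = 9, z = 20

Answer: 7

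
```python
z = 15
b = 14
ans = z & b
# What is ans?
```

Answer: 14

Derivation:
Trace (tracking ans):
z = 15  # -> z = 15
b = 14  # -> b = 14
ans = z & b  # -> ans = 14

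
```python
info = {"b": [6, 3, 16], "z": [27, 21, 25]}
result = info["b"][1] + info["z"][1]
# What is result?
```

Trace (tracking result):
info = {'b': [6, 3, 16], 'z': [27, 21, 25]}  # -> info = {'b': [6, 3, 16], 'z': [27, 21, 25]}
result = info['b'][1] + info['z'][1]  # -> result = 24

Answer: 24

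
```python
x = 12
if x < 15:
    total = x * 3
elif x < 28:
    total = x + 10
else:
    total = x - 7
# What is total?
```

Trace (tracking total):
x = 12  # -> x = 12
if x < 15:  # condition is True
    total = x * 3  # -> total = 36

Answer: 36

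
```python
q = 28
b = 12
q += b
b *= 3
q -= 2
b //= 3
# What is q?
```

Trace (tracking q):
q = 28  # -> q = 28
b = 12  # -> b = 12
q += b  # -> q = 40
b *= 3  # -> b = 36
q -= 2  # -> q = 38
b //= 3  # -> b = 12

Answer: 38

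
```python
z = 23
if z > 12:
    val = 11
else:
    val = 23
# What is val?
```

Answer: 11

Derivation:
Trace (tracking val):
z = 23  # -> z = 23
if z > 12:  # condition is True
    val = 11  # -> val = 11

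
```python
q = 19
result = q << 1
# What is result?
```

Answer: 38

Derivation:
Trace (tracking result):
q = 19  # -> q = 19
result = q << 1  # -> result = 38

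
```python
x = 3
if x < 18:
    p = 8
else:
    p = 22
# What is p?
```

Answer: 8

Derivation:
Trace (tracking p):
x = 3  # -> x = 3
if x < 18:  # condition is True
    p = 8  # -> p = 8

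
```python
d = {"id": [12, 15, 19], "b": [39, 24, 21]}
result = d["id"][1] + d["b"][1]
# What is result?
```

Answer: 39

Derivation:
Trace (tracking result):
d = {'id': [12, 15, 19], 'b': [39, 24, 21]}  # -> d = {'id': [12, 15, 19], 'b': [39, 24, 21]}
result = d['id'][1] + d['b'][1]  # -> result = 39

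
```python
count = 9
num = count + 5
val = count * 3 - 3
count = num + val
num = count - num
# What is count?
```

Trace (tracking count):
count = 9  # -> count = 9
num = count + 5  # -> num = 14
val = count * 3 - 3  # -> val = 24
count = num + val  # -> count = 38
num = count - num  # -> num = 24

Answer: 38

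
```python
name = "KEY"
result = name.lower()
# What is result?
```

Answer: 'key'

Derivation:
Trace (tracking result):
name = 'KEY'  # -> name = 'KEY'
result = name.lower()  # -> result = 'key'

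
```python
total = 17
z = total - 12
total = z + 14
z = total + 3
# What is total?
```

Trace (tracking total):
total = 17  # -> total = 17
z = total - 12  # -> z = 5
total = z + 14  # -> total = 19
z = total + 3  # -> z = 22

Answer: 19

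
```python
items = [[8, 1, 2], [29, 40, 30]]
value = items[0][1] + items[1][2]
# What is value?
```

Trace (tracking value):
items = [[8, 1, 2], [29, 40, 30]]  # -> items = [[8, 1, 2], [29, 40, 30]]
value = items[0][1] + items[1][2]  # -> value = 31

Answer: 31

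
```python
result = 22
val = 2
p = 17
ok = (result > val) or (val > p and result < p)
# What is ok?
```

Trace (tracking ok):
result = 22  # -> result = 22
val = 2  # -> val = 2
p = 17  # -> p = 17
ok = result > val or (val > p and result < p)  # -> ok = True

Answer: True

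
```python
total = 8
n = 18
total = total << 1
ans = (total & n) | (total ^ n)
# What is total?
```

Trace (tracking total):
total = 8  # -> total = 8
n = 18  # -> n = 18
total = total << 1  # -> total = 16
ans = total & n | total ^ n  # -> ans = 18

Answer: 16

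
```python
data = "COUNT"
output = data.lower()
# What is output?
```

Trace (tracking output):
data = 'COUNT'  # -> data = 'COUNT'
output = data.lower()  # -> output = 'count'

Answer: 'count'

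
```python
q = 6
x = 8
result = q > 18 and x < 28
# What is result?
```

Answer: False

Derivation:
Trace (tracking result):
q = 6  # -> q = 6
x = 8  # -> x = 8
result = q > 18 and x < 28  # -> result = False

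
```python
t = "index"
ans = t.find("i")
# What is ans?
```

Answer: 0

Derivation:
Trace (tracking ans):
t = 'index'  # -> t = 'index'
ans = t.find('i')  # -> ans = 0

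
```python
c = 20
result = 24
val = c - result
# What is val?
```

Answer: -4

Derivation:
Trace (tracking val):
c = 20  # -> c = 20
result = 24  # -> result = 24
val = c - result  # -> val = -4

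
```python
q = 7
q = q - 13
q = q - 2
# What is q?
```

Answer: -8

Derivation:
Trace (tracking q):
q = 7  # -> q = 7
q = q - 13  # -> q = -6
q = q - 2  # -> q = -8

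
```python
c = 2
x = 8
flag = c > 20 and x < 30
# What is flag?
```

Trace (tracking flag):
c = 2  # -> c = 2
x = 8  # -> x = 8
flag = c > 20 and x < 30  # -> flag = False

Answer: False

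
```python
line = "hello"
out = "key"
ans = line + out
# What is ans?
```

Answer: 'hellokey'

Derivation:
Trace (tracking ans):
line = 'hello'  # -> line = 'hello'
out = 'key'  # -> out = 'key'
ans = line + out  # -> ans = 'hellokey'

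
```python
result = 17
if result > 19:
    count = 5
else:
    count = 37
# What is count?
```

Trace (tracking count):
result = 17  # -> result = 17
if result > 19:  # condition is False
else:
    count = 37  # -> count = 37

Answer: 37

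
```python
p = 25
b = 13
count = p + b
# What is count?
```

Trace (tracking count):
p = 25  # -> p = 25
b = 13  # -> b = 13
count = p + b  # -> count = 38

Answer: 38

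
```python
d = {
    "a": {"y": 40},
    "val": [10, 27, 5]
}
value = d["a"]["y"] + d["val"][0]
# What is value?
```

Answer: 50

Derivation:
Trace (tracking value):
d = {'a': {'y': 40}, 'val': [10, 27, 5]}  # -> d = {'a': {'y': 40}, 'val': [10, 27, 5]}
value = d['a']['y'] + d['val'][0]  # -> value = 50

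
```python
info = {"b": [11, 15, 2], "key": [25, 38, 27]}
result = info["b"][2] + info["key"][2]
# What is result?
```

Answer: 29

Derivation:
Trace (tracking result):
info = {'b': [11, 15, 2], 'key': [25, 38, 27]}  # -> info = {'b': [11, 15, 2], 'key': [25, 38, 27]}
result = info['b'][2] + info['key'][2]  # -> result = 29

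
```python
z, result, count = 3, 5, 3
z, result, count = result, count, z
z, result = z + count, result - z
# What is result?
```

Answer: -2

Derivation:
Trace (tracking result):
z, result, count = (3, 5, 3)  # -> z = 3, result = 5, count = 3
z, result, count = (result, count, z)  # -> z = 5, result = 3, count = 3
z, result = (z + count, result - z)  # -> z = 8, result = -2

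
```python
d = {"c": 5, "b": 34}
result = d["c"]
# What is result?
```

Answer: 5

Derivation:
Trace (tracking result):
d = {'c': 5, 'b': 34}  # -> d = {'c': 5, 'b': 34}
result = d['c']  # -> result = 5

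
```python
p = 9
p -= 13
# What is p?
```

Answer: -4

Derivation:
Trace (tracking p):
p = 9  # -> p = 9
p -= 13  # -> p = -4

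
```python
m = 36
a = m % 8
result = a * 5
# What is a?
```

Answer: 4

Derivation:
Trace (tracking a):
m = 36  # -> m = 36
a = m % 8  # -> a = 4
result = a * 5  # -> result = 20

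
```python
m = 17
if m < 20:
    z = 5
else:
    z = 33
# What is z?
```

Answer: 5

Derivation:
Trace (tracking z):
m = 17  # -> m = 17
if m < 20:  # condition is True
    z = 5  # -> z = 5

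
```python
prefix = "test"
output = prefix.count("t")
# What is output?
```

Trace (tracking output):
prefix = 'test'  # -> prefix = 'test'
output = prefix.count('t')  # -> output = 2

Answer: 2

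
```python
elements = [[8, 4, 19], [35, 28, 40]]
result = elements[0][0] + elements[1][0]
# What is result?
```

Trace (tracking result):
elements = [[8, 4, 19], [35, 28, 40]]  # -> elements = [[8, 4, 19], [35, 28, 40]]
result = elements[0][0] + elements[1][0]  # -> result = 43

Answer: 43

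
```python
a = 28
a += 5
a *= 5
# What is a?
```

Answer: 165

Derivation:
Trace (tracking a):
a = 28  # -> a = 28
a += 5  # -> a = 33
a *= 5  # -> a = 165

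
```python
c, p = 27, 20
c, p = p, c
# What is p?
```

Trace (tracking p):
c, p = (27, 20)  # -> c = 27, p = 20
c, p = (p, c)  # -> c = 20, p = 27

Answer: 27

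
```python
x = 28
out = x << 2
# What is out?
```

Trace (tracking out):
x = 28  # -> x = 28
out = x << 2  # -> out = 112

Answer: 112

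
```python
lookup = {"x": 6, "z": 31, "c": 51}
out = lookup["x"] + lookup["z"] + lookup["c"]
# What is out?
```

Trace (tracking out):
lookup = {'x': 6, 'z': 31, 'c': 51}  # -> lookup = {'x': 6, 'z': 31, 'c': 51}
out = lookup['x'] + lookup['z'] + lookup['c']  # -> out = 88

Answer: 88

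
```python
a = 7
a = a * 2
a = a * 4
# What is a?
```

Answer: 56

Derivation:
Trace (tracking a):
a = 7  # -> a = 7
a = a * 2  # -> a = 14
a = a * 4  # -> a = 56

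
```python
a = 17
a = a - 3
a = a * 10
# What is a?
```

Trace (tracking a):
a = 17  # -> a = 17
a = a - 3  # -> a = 14
a = a * 10  # -> a = 140

Answer: 140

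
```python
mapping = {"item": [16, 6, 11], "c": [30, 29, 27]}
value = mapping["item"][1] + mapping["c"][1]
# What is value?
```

Answer: 35

Derivation:
Trace (tracking value):
mapping = {'item': [16, 6, 11], 'c': [30, 29, 27]}  # -> mapping = {'item': [16, 6, 11], 'c': [30, 29, 27]}
value = mapping['item'][1] + mapping['c'][1]  # -> value = 35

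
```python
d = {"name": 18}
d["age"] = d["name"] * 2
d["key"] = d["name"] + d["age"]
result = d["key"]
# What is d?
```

Answer: {'name': 18, 'age': 36, 'key': 54}

Derivation:
Trace (tracking d):
d = {'name': 18}  # -> d = {'name': 18}
d['age'] = d['name'] * 2  # -> d = {'name': 18, 'age': 36}
d['key'] = d['name'] + d['age']  # -> d = {'name': 18, 'age': 36, 'key': 54}
result = d['key']  # -> result = 54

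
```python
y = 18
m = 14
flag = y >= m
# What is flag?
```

Trace (tracking flag):
y = 18  # -> y = 18
m = 14  # -> m = 14
flag = y >= m  # -> flag = True

Answer: True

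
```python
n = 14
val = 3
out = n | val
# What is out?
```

Answer: 15

Derivation:
Trace (tracking out):
n = 14  # -> n = 14
val = 3  # -> val = 3
out = n | val  # -> out = 15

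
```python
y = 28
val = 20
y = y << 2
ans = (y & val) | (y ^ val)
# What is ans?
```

Trace (tracking ans):
y = 28  # -> y = 28
val = 20  # -> val = 20
y = y << 2  # -> y = 112
ans = y & val | y ^ val  # -> ans = 116

Answer: 116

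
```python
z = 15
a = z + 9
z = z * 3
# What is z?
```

Answer: 45

Derivation:
Trace (tracking z):
z = 15  # -> z = 15
a = z + 9  # -> a = 24
z = z * 3  # -> z = 45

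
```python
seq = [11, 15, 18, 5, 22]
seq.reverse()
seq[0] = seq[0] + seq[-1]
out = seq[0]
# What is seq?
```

Trace (tracking seq):
seq = [11, 15, 18, 5, 22]  # -> seq = [11, 15, 18, 5, 22]
seq.reverse()  # -> seq = [22, 5, 18, 15, 11]
seq[0] = seq[0] + seq[-1]  # -> seq = [33, 5, 18, 15, 11]
out = seq[0]  # -> out = 33

Answer: [33, 5, 18, 15, 11]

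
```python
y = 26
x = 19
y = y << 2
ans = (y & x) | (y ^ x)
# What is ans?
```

Trace (tracking ans):
y = 26  # -> y = 26
x = 19  # -> x = 19
y = y << 2  # -> y = 104
ans = y & x | y ^ x  # -> ans = 123

Answer: 123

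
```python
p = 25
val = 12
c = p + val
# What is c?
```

Answer: 37

Derivation:
Trace (tracking c):
p = 25  # -> p = 25
val = 12  # -> val = 12
c = p + val  # -> c = 37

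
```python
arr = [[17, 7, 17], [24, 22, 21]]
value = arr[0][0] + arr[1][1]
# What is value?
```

Answer: 39

Derivation:
Trace (tracking value):
arr = [[17, 7, 17], [24, 22, 21]]  # -> arr = [[17, 7, 17], [24, 22, 21]]
value = arr[0][0] + arr[1][1]  # -> value = 39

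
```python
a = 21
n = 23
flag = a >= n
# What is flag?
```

Trace (tracking flag):
a = 21  # -> a = 21
n = 23  # -> n = 23
flag = a >= n  # -> flag = False

Answer: False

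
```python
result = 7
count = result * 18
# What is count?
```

Trace (tracking count):
result = 7  # -> result = 7
count = result * 18  # -> count = 126

Answer: 126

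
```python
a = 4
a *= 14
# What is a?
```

Answer: 56

Derivation:
Trace (tracking a):
a = 4  # -> a = 4
a *= 14  # -> a = 56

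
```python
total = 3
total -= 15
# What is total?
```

Answer: -12

Derivation:
Trace (tracking total):
total = 3  # -> total = 3
total -= 15  # -> total = -12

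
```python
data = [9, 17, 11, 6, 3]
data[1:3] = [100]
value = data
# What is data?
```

Trace (tracking data):
data = [9, 17, 11, 6, 3]  # -> data = [9, 17, 11, 6, 3]
data[1:3] = [100]  # -> data = [9, 100, 6, 3]
value = data  # -> value = [9, 100, 6, 3]

Answer: [9, 100, 6, 3]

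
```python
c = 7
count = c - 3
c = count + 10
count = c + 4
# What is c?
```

Trace (tracking c):
c = 7  # -> c = 7
count = c - 3  # -> count = 4
c = count + 10  # -> c = 14
count = c + 4  # -> count = 18

Answer: 14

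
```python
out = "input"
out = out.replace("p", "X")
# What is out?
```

Answer: 'inXut'

Derivation:
Trace (tracking out):
out = 'input'  # -> out = 'input'
out = out.replace('p', 'X')  # -> out = 'inXut'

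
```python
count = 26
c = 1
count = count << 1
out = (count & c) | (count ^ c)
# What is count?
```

Trace (tracking count):
count = 26  # -> count = 26
c = 1  # -> c = 1
count = count << 1  # -> count = 52
out = count & c | count ^ c  # -> out = 53

Answer: 52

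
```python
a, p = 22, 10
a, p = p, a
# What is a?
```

Answer: 10

Derivation:
Trace (tracking a):
a, p = (22, 10)  # -> a = 22, p = 10
a, p = (p, a)  # -> a = 10, p = 22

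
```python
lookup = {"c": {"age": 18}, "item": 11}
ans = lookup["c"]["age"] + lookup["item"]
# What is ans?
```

Trace (tracking ans):
lookup = {'c': {'age': 18}, 'item': 11}  # -> lookup = {'c': {'age': 18}, 'item': 11}
ans = lookup['c']['age'] + lookup['item']  # -> ans = 29

Answer: 29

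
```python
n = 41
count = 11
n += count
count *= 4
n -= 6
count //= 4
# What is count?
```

Answer: 11

Derivation:
Trace (tracking count):
n = 41  # -> n = 41
count = 11  # -> count = 11
n += count  # -> n = 52
count *= 4  # -> count = 44
n -= 6  # -> n = 46
count //= 4  # -> count = 11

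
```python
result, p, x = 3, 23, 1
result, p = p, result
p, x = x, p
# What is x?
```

Answer: 3

Derivation:
Trace (tracking x):
result, p, x = (3, 23, 1)  # -> result = 3, p = 23, x = 1
result, p = (p, result)  # -> result = 23, p = 3
p, x = (x, p)  # -> p = 1, x = 3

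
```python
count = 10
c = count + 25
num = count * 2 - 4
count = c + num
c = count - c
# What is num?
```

Answer: 16

Derivation:
Trace (tracking num):
count = 10  # -> count = 10
c = count + 25  # -> c = 35
num = count * 2 - 4  # -> num = 16
count = c + num  # -> count = 51
c = count - c  # -> c = 16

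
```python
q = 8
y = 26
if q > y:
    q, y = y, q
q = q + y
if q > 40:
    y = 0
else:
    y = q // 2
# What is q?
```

Trace (tracking q):
q = 8  # -> q = 8
y = 26  # -> y = 26
if q > y:  # condition is False
q = q + y  # -> q = 34
if q > 40:  # condition is False
else:
    y = q // 2  # -> y = 17

Answer: 34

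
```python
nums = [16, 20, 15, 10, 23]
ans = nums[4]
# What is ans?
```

Answer: 23

Derivation:
Trace (tracking ans):
nums = [16, 20, 15, 10, 23]  # -> nums = [16, 20, 15, 10, 23]
ans = nums[4]  # -> ans = 23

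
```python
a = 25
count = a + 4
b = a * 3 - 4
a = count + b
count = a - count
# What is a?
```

Trace (tracking a):
a = 25  # -> a = 25
count = a + 4  # -> count = 29
b = a * 3 - 4  # -> b = 71
a = count + b  # -> a = 100
count = a - count  # -> count = 71

Answer: 100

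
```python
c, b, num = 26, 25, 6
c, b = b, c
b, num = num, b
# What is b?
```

Trace (tracking b):
c, b, num = (26, 25, 6)  # -> c = 26, b = 25, num = 6
c, b = (b, c)  # -> c = 25, b = 26
b, num = (num, b)  # -> b = 6, num = 26

Answer: 6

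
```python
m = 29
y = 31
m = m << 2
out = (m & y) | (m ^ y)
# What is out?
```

Trace (tracking out):
m = 29  # -> m = 29
y = 31  # -> y = 31
m = m << 2  # -> m = 116
out = m & y | m ^ y  # -> out = 127

Answer: 127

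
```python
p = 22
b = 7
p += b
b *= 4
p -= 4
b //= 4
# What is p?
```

Answer: 25

Derivation:
Trace (tracking p):
p = 22  # -> p = 22
b = 7  # -> b = 7
p += b  # -> p = 29
b *= 4  # -> b = 28
p -= 4  # -> p = 25
b //= 4  # -> b = 7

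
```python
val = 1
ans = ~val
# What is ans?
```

Trace (tracking ans):
val = 1  # -> val = 1
ans = ~val  # -> ans = -2

Answer: -2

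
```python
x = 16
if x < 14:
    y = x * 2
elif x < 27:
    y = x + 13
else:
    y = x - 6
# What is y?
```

Answer: 29

Derivation:
Trace (tracking y):
x = 16  # -> x = 16
if x < 14:  # condition is False
elif x < 27:  # condition is True
    y = x + 13  # -> y = 29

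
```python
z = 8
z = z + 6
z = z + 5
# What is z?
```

Answer: 19

Derivation:
Trace (tracking z):
z = 8  # -> z = 8
z = z + 6  # -> z = 14
z = z + 5  # -> z = 19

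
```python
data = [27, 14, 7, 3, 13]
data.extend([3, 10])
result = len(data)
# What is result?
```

Trace (tracking result):
data = [27, 14, 7, 3, 13]  # -> data = [27, 14, 7, 3, 13]
data.extend([3, 10])  # -> data = [27, 14, 7, 3, 13, 3, 10]
result = len(data)  # -> result = 7

Answer: 7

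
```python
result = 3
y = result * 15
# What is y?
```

Answer: 45

Derivation:
Trace (tracking y):
result = 3  # -> result = 3
y = result * 15  # -> y = 45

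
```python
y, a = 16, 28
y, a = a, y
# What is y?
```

Trace (tracking y):
y, a = (16, 28)  # -> y = 16, a = 28
y, a = (a, y)  # -> y = 28, a = 16

Answer: 28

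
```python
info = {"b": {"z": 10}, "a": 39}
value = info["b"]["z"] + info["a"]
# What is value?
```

Answer: 49

Derivation:
Trace (tracking value):
info = {'b': {'z': 10}, 'a': 39}  # -> info = {'b': {'z': 10}, 'a': 39}
value = info['b']['z'] + info['a']  # -> value = 49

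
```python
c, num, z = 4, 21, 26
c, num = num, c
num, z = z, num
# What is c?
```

Trace (tracking c):
c, num, z = (4, 21, 26)  # -> c = 4, num = 21, z = 26
c, num = (num, c)  # -> c = 21, num = 4
num, z = (z, num)  # -> num = 26, z = 4

Answer: 21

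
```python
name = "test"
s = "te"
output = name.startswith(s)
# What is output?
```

Answer: True

Derivation:
Trace (tracking output):
name = 'test'  # -> name = 'test'
s = 'te'  # -> s = 'te'
output = name.startswith(s)  # -> output = True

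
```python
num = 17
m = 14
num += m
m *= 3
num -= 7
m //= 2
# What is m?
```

Trace (tracking m):
num = 17  # -> num = 17
m = 14  # -> m = 14
num += m  # -> num = 31
m *= 3  # -> m = 42
num -= 7  # -> num = 24
m //= 2  # -> m = 21

Answer: 21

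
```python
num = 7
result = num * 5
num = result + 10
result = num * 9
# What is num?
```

Trace (tracking num):
num = 7  # -> num = 7
result = num * 5  # -> result = 35
num = result + 10  # -> num = 45
result = num * 9  # -> result = 405

Answer: 45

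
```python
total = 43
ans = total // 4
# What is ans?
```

Trace (tracking ans):
total = 43  # -> total = 43
ans = total // 4  # -> ans = 10

Answer: 10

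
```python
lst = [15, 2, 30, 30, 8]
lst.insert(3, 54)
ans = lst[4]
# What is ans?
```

Trace (tracking ans):
lst = [15, 2, 30, 30, 8]  # -> lst = [15, 2, 30, 30, 8]
lst.insert(3, 54)  # -> lst = [15, 2, 30, 54, 30, 8]
ans = lst[4]  # -> ans = 30

Answer: 30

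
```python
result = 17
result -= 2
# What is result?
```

Trace (tracking result):
result = 17  # -> result = 17
result -= 2  # -> result = 15

Answer: 15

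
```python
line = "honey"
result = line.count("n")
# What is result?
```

Answer: 1

Derivation:
Trace (tracking result):
line = 'honey'  # -> line = 'honey'
result = line.count('n')  # -> result = 1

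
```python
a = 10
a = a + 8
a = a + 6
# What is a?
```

Trace (tracking a):
a = 10  # -> a = 10
a = a + 8  # -> a = 18
a = a + 6  # -> a = 24

Answer: 24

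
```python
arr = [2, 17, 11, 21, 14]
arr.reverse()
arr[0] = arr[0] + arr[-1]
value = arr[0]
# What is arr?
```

Trace (tracking arr):
arr = [2, 17, 11, 21, 14]  # -> arr = [2, 17, 11, 21, 14]
arr.reverse()  # -> arr = [14, 21, 11, 17, 2]
arr[0] = arr[0] + arr[-1]  # -> arr = [16, 21, 11, 17, 2]
value = arr[0]  # -> value = 16

Answer: [16, 21, 11, 17, 2]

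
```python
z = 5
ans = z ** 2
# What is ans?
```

Trace (tracking ans):
z = 5  # -> z = 5
ans = z ** 2  # -> ans = 25

Answer: 25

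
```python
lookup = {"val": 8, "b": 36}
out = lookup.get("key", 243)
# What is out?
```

Answer: 243

Derivation:
Trace (tracking out):
lookup = {'val': 8, 'b': 36}  # -> lookup = {'val': 8, 'b': 36}
out = lookup.get('key', 243)  # -> out = 243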